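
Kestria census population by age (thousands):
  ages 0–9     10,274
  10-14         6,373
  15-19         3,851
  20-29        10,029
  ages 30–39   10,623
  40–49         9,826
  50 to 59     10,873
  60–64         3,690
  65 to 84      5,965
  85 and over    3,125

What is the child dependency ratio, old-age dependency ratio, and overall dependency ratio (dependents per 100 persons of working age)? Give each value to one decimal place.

Youth dependency ratio: 34.0
Old-age dependency ratio: 18.6
Total dependency ratio: 52.6

0–14: 10,274 + 6,373 = 16,647
15–64: 3,851 + 10,029 + 10,623 + 9,826 + 10,873 + 3,690 = 48,892
65+: 5,965 + 3,125 = 9,090
Youth dependency ratio = 16,647 / 48,892 × 100 = 34.0
Old-age dependency ratio = 9,090 / 48,892 × 100 = 18.6
Total dependency ratio = (16,647 + 9,090) / 48,892 × 100 = 25,737 / 48,892 × 100 = 52.6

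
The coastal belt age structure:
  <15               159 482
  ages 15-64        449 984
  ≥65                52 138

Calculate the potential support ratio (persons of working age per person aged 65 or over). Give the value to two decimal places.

Potential support ratio = 449 984 / 52 138 = 8.63

Potential support ratio: 8.63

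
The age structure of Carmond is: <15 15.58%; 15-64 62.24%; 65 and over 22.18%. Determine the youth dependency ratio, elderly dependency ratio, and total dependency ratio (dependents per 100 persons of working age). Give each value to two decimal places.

Youth dependency ratio = 15.58 / 62.24 × 100 = 25.03
Old-age dependency ratio = 22.18 / 62.24 × 100 = 35.64
Total dependency ratio = (15.58 + 22.18) / 62.24 × 100 = 37.76 / 62.24 × 100 = 60.67

Youth dependency ratio: 25.03
Old-age dependency ratio: 35.64
Total dependency ratio: 60.67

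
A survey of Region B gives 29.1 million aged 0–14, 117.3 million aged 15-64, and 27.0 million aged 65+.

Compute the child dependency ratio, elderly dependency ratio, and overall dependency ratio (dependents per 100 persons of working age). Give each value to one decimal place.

Youth dependency ratio = 29.1 / 117.3 × 100 = 24.8
Old-age dependency ratio = 27.0 / 117.3 × 100 = 23.0
Total dependency ratio = (29.1 + 27.0) / 117.3 × 100 = 56.1 / 117.3 × 100 = 47.8

Youth dependency ratio: 24.8
Old-age dependency ratio: 23.0
Total dependency ratio: 47.8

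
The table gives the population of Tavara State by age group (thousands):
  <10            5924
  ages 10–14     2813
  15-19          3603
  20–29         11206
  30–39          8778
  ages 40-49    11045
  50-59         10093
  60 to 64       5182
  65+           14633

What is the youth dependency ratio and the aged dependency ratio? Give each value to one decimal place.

Youth dependency ratio: 17.5
Old-age dependency ratio: 29.3

0–14: 5924 + 2813 = 8737
15–64: 3603 + 11206 + 8778 + 11045 + 10093 + 5182 = 49907
65+: 14633
Youth dependency ratio = 8737 / 49907 × 100 = 17.5
Old-age dependency ratio = 14633 / 49907 × 100 = 29.3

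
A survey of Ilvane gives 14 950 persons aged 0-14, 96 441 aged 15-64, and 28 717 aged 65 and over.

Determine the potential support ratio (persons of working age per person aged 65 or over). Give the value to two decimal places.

Potential support ratio: 3.36

Potential support ratio = 96 441 / 28 717 = 3.36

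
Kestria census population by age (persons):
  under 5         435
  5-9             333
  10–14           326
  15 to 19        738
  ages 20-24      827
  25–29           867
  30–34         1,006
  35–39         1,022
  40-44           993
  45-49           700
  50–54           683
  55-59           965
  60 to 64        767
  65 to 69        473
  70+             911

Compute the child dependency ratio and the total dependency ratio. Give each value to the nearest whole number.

Youth dependency ratio: 13
Total dependency ratio: 29

0–14: 435 + 333 + 326 = 1,094
15–64: 738 + 827 + 867 + 1,006 + 1,022 + 993 + 700 + 683 + 965 + 767 = 8,568
65+: 473 + 911 = 1,384
Youth dependency ratio = 1,094 / 8,568 × 100 = 13
Total dependency ratio = (1,094 + 1,384) / 8,568 × 100 = 2,478 / 8,568 × 100 = 29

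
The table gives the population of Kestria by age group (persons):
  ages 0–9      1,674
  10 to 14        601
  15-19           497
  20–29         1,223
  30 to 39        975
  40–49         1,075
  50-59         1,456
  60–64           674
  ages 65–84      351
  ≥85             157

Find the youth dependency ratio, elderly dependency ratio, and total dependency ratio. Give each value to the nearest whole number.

0–14: 1,674 + 601 = 2,275
15–64: 497 + 1,223 + 975 + 1,075 + 1,456 + 674 = 5,900
65+: 351 + 157 = 508
Youth dependency ratio = 2,275 / 5,900 × 100 = 39
Old-age dependency ratio = 508 / 5,900 × 100 = 9
Total dependency ratio = (2,275 + 508) / 5,900 × 100 = 2,783 / 5,900 × 100 = 47

Youth dependency ratio: 39
Old-age dependency ratio: 9
Total dependency ratio: 47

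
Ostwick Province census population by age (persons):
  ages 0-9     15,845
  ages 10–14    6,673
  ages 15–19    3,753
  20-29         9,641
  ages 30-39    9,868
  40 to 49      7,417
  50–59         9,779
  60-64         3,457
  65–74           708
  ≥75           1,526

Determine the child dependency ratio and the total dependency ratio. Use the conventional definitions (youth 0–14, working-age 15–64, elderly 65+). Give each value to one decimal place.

Youth dependency ratio: 51.3
Total dependency ratio: 56.4

0–14: 15,845 + 6,673 = 22,518
15–64: 3,753 + 9,641 + 9,868 + 7,417 + 9,779 + 3,457 = 43,915
65+: 708 + 1,526 = 2,234
Youth dependency ratio = 22,518 / 43,915 × 100 = 51.3
Total dependency ratio = (22,518 + 2,234) / 43,915 × 100 = 24,752 / 43,915 × 100 = 56.4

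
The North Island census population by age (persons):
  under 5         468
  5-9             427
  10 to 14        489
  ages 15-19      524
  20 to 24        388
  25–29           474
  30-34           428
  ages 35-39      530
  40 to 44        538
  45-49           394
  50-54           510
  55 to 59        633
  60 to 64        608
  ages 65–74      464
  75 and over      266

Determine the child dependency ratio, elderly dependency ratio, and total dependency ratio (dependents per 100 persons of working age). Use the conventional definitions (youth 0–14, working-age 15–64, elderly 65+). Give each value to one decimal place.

0–14: 468 + 427 + 489 = 1 384
15–64: 524 + 388 + 474 + 428 + 530 + 538 + 394 + 510 + 633 + 608 = 5 027
65+: 464 + 266 = 730
Youth dependency ratio = 1 384 / 5 027 × 100 = 27.5
Old-age dependency ratio = 730 / 5 027 × 100 = 14.5
Total dependency ratio = (1 384 + 730) / 5 027 × 100 = 2 114 / 5 027 × 100 = 42.1

Youth dependency ratio: 27.5
Old-age dependency ratio: 14.5
Total dependency ratio: 42.1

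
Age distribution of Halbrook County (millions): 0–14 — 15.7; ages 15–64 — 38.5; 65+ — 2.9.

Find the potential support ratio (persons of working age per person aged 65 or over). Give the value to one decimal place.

Potential support ratio = 38.5 / 2.9 = 13.3

Potential support ratio: 13.3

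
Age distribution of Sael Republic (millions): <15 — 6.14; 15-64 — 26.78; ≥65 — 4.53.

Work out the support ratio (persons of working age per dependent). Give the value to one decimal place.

Support ratio = 26.78 / (6.14 + 4.53) = 26.78 / 10.67 = 2.5

Support ratio: 2.5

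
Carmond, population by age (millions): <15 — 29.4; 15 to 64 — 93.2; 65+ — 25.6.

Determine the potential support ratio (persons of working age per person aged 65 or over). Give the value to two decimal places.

Potential support ratio = 93.2 / 25.6 = 3.64

Potential support ratio: 3.64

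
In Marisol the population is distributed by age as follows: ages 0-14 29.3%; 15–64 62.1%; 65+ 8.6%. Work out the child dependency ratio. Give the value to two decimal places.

Youth dependency ratio: 47.18

Youth dependency ratio = 29.3 / 62.1 × 100 = 47.18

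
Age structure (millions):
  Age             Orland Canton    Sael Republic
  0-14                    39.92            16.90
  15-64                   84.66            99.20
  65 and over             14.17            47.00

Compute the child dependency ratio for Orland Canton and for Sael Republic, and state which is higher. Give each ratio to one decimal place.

Orland Canton: 47.2
Sael Republic: 17.0
Higher: Orland Canton

Orland Canton: 39.92 / 84.66 × 100 = 47.2
Sael Republic: 16.90 / 99.20 × 100 = 17.0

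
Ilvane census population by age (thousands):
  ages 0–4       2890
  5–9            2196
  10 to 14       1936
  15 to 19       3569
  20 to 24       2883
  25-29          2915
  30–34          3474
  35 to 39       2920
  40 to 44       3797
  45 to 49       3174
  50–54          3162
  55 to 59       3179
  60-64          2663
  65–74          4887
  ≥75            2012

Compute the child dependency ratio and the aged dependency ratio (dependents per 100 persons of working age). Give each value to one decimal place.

0–14: 2890 + 2196 + 1936 = 7022
15–64: 3569 + 2883 + 2915 + 3474 + 2920 + 3797 + 3174 + 3162 + 3179 + 2663 = 31736
65+: 4887 + 2012 = 6899
Youth dependency ratio = 7022 / 31736 × 100 = 22.1
Old-age dependency ratio = 6899 / 31736 × 100 = 21.7

Youth dependency ratio: 22.1
Old-age dependency ratio: 21.7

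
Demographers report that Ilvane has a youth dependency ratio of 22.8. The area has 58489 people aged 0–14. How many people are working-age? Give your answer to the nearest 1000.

Youth dependency ratio = youth / working-age × 100
22.8 = 58489 / W × 100
⇒ 257000

Working-age: 257000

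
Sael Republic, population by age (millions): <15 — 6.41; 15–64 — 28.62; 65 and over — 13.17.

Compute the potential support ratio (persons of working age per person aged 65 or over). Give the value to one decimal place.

Potential support ratio: 2.2

Potential support ratio = 28.62 / 13.17 = 2.2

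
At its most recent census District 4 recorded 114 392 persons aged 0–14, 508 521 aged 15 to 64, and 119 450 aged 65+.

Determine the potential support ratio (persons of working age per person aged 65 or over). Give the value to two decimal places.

Potential support ratio = 508 521 / 119 450 = 4.26

Potential support ratio: 4.26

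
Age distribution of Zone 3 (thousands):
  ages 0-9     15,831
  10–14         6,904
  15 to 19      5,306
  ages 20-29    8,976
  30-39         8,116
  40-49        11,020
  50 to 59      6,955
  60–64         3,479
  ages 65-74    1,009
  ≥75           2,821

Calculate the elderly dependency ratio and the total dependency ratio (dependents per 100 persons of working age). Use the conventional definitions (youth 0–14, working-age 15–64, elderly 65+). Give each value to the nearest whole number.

Old-age dependency ratio: 9
Total dependency ratio: 61

0–14: 15,831 + 6,904 = 22,735
15–64: 5,306 + 8,976 + 8,116 + 11,020 + 6,955 + 3,479 = 43,852
65+: 1,009 + 2,821 = 3,830
Old-age dependency ratio = 3,830 / 43,852 × 100 = 9
Total dependency ratio = (22,735 + 3,830) / 43,852 × 100 = 26,565 / 43,852 × 100 = 61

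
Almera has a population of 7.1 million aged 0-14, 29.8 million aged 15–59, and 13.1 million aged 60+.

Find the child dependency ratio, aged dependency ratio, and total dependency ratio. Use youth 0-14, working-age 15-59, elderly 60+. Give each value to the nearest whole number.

Youth dependency ratio: 24
Old-age dependency ratio: 44
Total dependency ratio: 68

Youth dependency ratio = 7.1 / 29.8 × 100 = 24
Old-age dependency ratio = 13.1 / 29.8 × 100 = 44
Total dependency ratio = (7.1 + 13.1) / 29.8 × 100 = 20.2 / 29.8 × 100 = 68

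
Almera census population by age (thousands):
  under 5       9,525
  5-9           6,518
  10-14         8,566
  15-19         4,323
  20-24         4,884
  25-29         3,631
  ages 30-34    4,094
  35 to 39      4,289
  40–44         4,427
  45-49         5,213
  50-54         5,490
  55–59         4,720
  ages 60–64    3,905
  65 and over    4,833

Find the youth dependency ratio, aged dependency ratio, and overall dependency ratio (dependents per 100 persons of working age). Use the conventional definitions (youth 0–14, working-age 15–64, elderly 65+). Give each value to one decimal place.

Youth dependency ratio: 54.7
Old-age dependency ratio: 10.7
Total dependency ratio: 65.5

0–14: 9,525 + 6,518 + 8,566 = 24,609
15–64: 4,323 + 4,884 + 3,631 + 4,094 + 4,289 + 4,427 + 5,213 + 5,490 + 4,720 + 3,905 = 44,976
65+: 4,833
Youth dependency ratio = 24,609 / 44,976 × 100 = 54.7
Old-age dependency ratio = 4,833 / 44,976 × 100 = 10.7
Total dependency ratio = (24,609 + 4,833) / 44,976 × 100 = 29,442 / 44,976 × 100 = 65.5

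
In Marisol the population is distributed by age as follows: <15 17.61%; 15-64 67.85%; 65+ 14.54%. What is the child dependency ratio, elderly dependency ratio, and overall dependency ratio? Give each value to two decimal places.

Youth dependency ratio = 17.61 / 67.85 × 100 = 25.95
Old-age dependency ratio = 14.54 / 67.85 × 100 = 21.43
Total dependency ratio = (17.61 + 14.54) / 67.85 × 100 = 32.15 / 67.85 × 100 = 47.38

Youth dependency ratio: 25.95
Old-age dependency ratio: 21.43
Total dependency ratio: 47.38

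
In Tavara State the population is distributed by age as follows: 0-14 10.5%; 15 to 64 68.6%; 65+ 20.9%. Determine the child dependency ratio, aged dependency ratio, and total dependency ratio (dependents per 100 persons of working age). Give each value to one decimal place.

Youth dependency ratio: 15.3
Old-age dependency ratio: 30.5
Total dependency ratio: 45.8

Youth dependency ratio = 10.5 / 68.6 × 100 = 15.3
Old-age dependency ratio = 20.9 / 68.6 × 100 = 30.5
Total dependency ratio = (10.5 + 20.9) / 68.6 × 100 = 31.4 / 68.6 × 100 = 45.8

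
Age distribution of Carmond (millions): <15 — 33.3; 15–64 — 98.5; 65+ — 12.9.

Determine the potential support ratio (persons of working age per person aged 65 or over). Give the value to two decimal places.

Potential support ratio: 7.64

Potential support ratio = 98.5 / 12.9 = 7.64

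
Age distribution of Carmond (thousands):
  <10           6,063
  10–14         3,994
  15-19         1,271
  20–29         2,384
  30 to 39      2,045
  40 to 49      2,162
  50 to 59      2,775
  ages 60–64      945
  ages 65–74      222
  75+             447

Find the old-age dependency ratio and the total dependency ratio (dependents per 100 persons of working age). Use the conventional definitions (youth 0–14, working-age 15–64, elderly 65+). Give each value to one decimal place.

Old-age dependency ratio: 5.8
Total dependency ratio: 92.6

0–14: 6,063 + 3,994 = 10,057
15–64: 1,271 + 2,384 + 2,045 + 2,162 + 2,775 + 945 = 11,582
65+: 222 + 447 = 669
Old-age dependency ratio = 669 / 11,582 × 100 = 5.8
Total dependency ratio = (10,057 + 669) / 11,582 × 100 = 10,726 / 11,582 × 100 = 92.6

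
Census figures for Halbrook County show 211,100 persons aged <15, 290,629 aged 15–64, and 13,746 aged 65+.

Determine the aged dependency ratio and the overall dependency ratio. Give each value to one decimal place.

Old-age dependency ratio: 4.7
Total dependency ratio: 77.4

Old-age dependency ratio = 13,746 / 290,629 × 100 = 4.7
Total dependency ratio = (211,100 + 13,746) / 290,629 × 100 = 224,846 / 290,629 × 100 = 77.4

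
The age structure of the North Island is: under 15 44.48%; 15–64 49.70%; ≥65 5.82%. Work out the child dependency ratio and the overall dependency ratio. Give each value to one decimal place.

Youth dependency ratio = 44.48 / 49.70 × 100 = 89.5
Total dependency ratio = (44.48 + 5.82) / 49.70 × 100 = 50.30 / 49.70 × 100 = 101.2

Youth dependency ratio: 89.5
Total dependency ratio: 101.2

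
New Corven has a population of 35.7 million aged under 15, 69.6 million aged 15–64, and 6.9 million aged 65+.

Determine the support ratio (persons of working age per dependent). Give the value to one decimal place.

Support ratio = 69.6 / (35.7 + 6.9) = 69.6 / 42.6 = 1.6

Support ratio: 1.6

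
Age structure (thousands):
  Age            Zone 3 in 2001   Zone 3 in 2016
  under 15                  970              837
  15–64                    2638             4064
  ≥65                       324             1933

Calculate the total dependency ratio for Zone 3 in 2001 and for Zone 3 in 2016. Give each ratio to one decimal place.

Zone 3 in 2001: (970 + 324) / 2638 × 100 = 1294 / 2638 × 100 = 49.1
Zone 3 in 2016: (837 + 1933) / 4064 × 100 = 2770 / 4064 × 100 = 68.2

Zone 3 in 2001: 49.1
Zone 3 in 2016: 68.2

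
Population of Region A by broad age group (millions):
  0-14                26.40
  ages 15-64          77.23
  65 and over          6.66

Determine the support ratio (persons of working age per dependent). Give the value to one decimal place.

Support ratio = 77.23 / (26.40 + 6.66) = 77.23 / 33.06 = 2.3

Support ratio: 2.3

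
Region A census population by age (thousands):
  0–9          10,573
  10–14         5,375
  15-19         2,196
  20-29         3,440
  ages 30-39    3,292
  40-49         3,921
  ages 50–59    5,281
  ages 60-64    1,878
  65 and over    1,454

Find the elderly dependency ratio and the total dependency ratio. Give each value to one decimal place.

Old-age dependency ratio: 7.3
Total dependency ratio: 87.0

0–14: 10,573 + 5,375 = 15,948
15–64: 2,196 + 3,440 + 3,292 + 3,921 + 5,281 + 1,878 = 20,008
65+: 1,454
Old-age dependency ratio = 1,454 / 20,008 × 100 = 7.3
Total dependency ratio = (15,948 + 1,454) / 20,008 × 100 = 17,402 / 20,008 × 100 = 87.0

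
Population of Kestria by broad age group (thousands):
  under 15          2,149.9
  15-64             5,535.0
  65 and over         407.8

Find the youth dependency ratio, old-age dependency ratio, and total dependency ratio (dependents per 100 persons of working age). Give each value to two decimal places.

Youth dependency ratio = 2,149.9 / 5,535.0 × 100 = 38.84
Old-age dependency ratio = 407.8 / 5,535.0 × 100 = 7.37
Total dependency ratio = (2,149.9 + 407.8) / 5,535.0 × 100 = 2,557.7 / 5,535.0 × 100 = 46.21

Youth dependency ratio: 38.84
Old-age dependency ratio: 7.37
Total dependency ratio: 46.21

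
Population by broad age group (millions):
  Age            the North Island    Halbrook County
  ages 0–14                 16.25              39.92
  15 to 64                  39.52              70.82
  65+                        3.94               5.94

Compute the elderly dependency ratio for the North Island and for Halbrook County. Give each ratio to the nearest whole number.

the North Island: 3.94 / 39.52 × 100 = 10
Halbrook County: 5.94 / 70.82 × 100 = 8

the North Island: 10
Halbrook County: 8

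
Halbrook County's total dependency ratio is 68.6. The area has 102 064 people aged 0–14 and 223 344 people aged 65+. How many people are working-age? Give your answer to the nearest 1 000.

Working-age: 474 000

Total dependency ratio = (youth + elderly) / working-age × 100
68.6 = (102 064 + 223 344) / W × 100
⇒ 474 000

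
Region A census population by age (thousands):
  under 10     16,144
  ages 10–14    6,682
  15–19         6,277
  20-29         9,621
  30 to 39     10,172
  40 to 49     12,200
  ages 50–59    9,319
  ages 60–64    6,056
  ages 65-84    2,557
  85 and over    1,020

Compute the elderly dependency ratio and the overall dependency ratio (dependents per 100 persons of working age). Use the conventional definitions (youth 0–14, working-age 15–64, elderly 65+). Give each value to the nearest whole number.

Old-age dependency ratio: 7
Total dependency ratio: 49

0–14: 16,144 + 6,682 = 22,826
15–64: 6,277 + 9,621 + 10,172 + 12,200 + 9,319 + 6,056 = 53,645
65+: 2,557 + 1,020 = 3,577
Old-age dependency ratio = 3,577 / 53,645 × 100 = 7
Total dependency ratio = (22,826 + 3,577) / 53,645 × 100 = 26,403 / 53,645 × 100 = 49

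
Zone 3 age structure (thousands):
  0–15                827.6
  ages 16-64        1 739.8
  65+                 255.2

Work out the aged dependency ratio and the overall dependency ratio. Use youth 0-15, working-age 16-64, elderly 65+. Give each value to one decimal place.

Old-age dependency ratio = 255.2 / 1 739.8 × 100 = 14.7
Total dependency ratio = (827.6 + 255.2) / 1 739.8 × 100 = 1 082.8 / 1 739.8 × 100 = 62.2

Old-age dependency ratio: 14.7
Total dependency ratio: 62.2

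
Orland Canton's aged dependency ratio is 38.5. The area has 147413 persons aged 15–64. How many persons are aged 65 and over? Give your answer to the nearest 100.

Old-age dependency ratio = elderly / working-age × 100
38.5 = E / 147413 × 100
⇒ 56800

Aged 65 and over: 56800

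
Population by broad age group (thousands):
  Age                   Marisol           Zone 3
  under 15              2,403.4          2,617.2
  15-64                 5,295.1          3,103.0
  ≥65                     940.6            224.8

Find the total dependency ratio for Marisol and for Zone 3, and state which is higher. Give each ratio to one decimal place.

Marisol: (2,403.4 + 940.6) / 5,295.1 × 100 = 3,344.0 / 5,295.1 × 100 = 63.2
Zone 3: (2,617.2 + 224.8) / 3,103.0 × 100 = 2,842.0 / 3,103.0 × 100 = 91.6

Marisol: 63.2
Zone 3: 91.6
Higher: Zone 3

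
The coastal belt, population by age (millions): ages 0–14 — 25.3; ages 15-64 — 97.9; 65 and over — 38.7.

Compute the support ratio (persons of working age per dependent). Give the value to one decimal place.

Support ratio = 97.9 / (25.3 + 38.7) = 97.9 / 64.0 = 1.5

Support ratio: 1.5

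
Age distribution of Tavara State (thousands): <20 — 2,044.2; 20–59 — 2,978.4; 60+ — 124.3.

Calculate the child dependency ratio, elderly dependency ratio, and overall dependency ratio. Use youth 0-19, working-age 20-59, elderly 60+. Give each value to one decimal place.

Youth dependency ratio = 2,044.2 / 2,978.4 × 100 = 68.6
Old-age dependency ratio = 124.3 / 2,978.4 × 100 = 4.2
Total dependency ratio = (2,044.2 + 124.3) / 2,978.4 × 100 = 2,168.5 / 2,978.4 × 100 = 72.8

Youth dependency ratio: 68.6
Old-age dependency ratio: 4.2
Total dependency ratio: 72.8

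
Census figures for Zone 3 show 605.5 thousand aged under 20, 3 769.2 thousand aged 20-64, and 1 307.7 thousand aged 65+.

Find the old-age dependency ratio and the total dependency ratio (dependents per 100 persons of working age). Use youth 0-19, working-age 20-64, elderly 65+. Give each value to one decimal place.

Old-age dependency ratio: 34.7
Total dependency ratio: 50.8

Old-age dependency ratio = 1 307.7 / 3 769.2 × 100 = 34.7
Total dependency ratio = (605.5 + 1 307.7) / 3 769.2 × 100 = 1 913.2 / 3 769.2 × 100 = 50.8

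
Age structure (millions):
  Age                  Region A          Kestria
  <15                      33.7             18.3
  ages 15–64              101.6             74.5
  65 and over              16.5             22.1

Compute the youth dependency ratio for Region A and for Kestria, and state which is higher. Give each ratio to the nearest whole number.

Region A: 33
Kestria: 25
Higher: Region A

Region A: 33.7 / 101.6 × 100 = 33
Kestria: 18.3 / 74.5 × 100 = 25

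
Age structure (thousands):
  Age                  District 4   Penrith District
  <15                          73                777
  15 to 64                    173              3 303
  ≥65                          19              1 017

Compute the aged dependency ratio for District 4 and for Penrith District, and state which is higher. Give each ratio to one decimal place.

District 4: 11.0
Penrith District: 30.8
Higher: Penrith District

District 4: 19 / 173 × 100 = 11.0
Penrith District: 1 017 / 3 303 × 100 = 30.8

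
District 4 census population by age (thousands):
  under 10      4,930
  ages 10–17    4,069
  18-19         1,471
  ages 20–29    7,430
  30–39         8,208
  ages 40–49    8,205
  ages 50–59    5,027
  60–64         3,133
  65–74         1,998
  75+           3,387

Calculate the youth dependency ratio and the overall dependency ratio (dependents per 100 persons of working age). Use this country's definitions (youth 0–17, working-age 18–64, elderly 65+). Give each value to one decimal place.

0–17: 4,930 + 4,069 = 8,999
18–64: 1,471 + 7,430 + 8,208 + 8,205 + 5,027 + 3,133 = 33,474
65+: 1,998 + 3,387 = 5,385
Youth dependency ratio = 8,999 / 33,474 × 100 = 26.9
Total dependency ratio = (8,999 + 5,385) / 33,474 × 100 = 14,384 / 33,474 × 100 = 43.0

Youth dependency ratio: 26.9
Total dependency ratio: 43.0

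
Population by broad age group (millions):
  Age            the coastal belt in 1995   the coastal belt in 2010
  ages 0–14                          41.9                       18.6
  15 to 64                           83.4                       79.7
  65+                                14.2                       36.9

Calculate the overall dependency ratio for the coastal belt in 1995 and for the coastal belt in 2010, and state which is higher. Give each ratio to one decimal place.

the coastal belt in 1995: 67.3
the coastal belt in 2010: 69.6
Higher: the coastal belt in 2010

the coastal belt in 1995: (41.9 + 14.2) / 83.4 × 100 = 56.1 / 83.4 × 100 = 67.3
the coastal belt in 2010: (18.6 + 36.9) / 79.7 × 100 = 55.5 / 79.7 × 100 = 69.6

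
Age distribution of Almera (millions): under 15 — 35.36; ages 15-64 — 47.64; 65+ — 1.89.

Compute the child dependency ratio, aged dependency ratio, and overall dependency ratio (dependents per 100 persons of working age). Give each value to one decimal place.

Youth dependency ratio = 35.36 / 47.64 × 100 = 74.2
Old-age dependency ratio = 1.89 / 47.64 × 100 = 4.0
Total dependency ratio = (35.36 + 1.89) / 47.64 × 100 = 37.25 / 47.64 × 100 = 78.2

Youth dependency ratio: 74.2
Old-age dependency ratio: 4.0
Total dependency ratio: 78.2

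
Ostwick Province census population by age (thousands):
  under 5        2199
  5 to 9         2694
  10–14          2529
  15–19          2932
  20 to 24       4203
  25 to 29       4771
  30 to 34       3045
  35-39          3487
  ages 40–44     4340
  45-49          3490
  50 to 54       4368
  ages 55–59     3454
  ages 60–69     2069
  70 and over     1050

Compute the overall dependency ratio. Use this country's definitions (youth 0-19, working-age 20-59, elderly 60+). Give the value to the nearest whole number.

Total dependency ratio: 43

0–19: 2199 + 2694 + 2529 + 2932 = 10354
20–59: 4203 + 4771 + 3045 + 3487 + 4340 + 3490 + 4368 + 3454 = 31158
60+: 2069 + 1050 = 3119
Total dependency ratio = (10354 + 3119) / 31158 × 100 = 13473 / 31158 × 100 = 43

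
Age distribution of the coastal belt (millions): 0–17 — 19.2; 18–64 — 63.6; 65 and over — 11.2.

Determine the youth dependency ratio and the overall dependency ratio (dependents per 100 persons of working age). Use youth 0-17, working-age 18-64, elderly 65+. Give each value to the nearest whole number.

Youth dependency ratio = 19.2 / 63.6 × 100 = 30
Total dependency ratio = (19.2 + 11.2) / 63.6 × 100 = 30.4 / 63.6 × 100 = 48

Youth dependency ratio: 30
Total dependency ratio: 48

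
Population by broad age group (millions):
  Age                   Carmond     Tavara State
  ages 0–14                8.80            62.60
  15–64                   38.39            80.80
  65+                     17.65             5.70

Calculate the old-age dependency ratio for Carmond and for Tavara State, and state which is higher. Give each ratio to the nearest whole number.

Carmond: 46
Tavara State: 7
Higher: Carmond

Carmond: 17.65 / 38.39 × 100 = 46
Tavara State: 5.70 / 80.80 × 100 = 7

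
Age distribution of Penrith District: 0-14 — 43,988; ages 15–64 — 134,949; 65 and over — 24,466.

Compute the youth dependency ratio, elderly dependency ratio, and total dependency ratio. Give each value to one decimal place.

Youth dependency ratio = 43,988 / 134,949 × 100 = 32.6
Old-age dependency ratio = 24,466 / 134,949 × 100 = 18.1
Total dependency ratio = (43,988 + 24,466) / 134,949 × 100 = 68,454 / 134,949 × 100 = 50.7

Youth dependency ratio: 32.6
Old-age dependency ratio: 18.1
Total dependency ratio: 50.7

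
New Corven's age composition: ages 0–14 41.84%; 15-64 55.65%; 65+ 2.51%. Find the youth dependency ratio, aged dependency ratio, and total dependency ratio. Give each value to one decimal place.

Youth dependency ratio: 75.2
Old-age dependency ratio: 4.5
Total dependency ratio: 79.7

Youth dependency ratio = 41.84 / 55.65 × 100 = 75.2
Old-age dependency ratio = 2.51 / 55.65 × 100 = 4.5
Total dependency ratio = (41.84 + 2.51) / 55.65 × 100 = 44.35 / 55.65 × 100 = 79.7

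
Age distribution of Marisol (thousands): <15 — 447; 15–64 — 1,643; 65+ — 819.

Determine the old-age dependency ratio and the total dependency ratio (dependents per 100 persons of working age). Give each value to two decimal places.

Old-age dependency ratio = 819 / 1,643 × 100 = 49.85
Total dependency ratio = (447 + 819) / 1,643 × 100 = 1,266 / 1,643 × 100 = 77.05

Old-age dependency ratio: 49.85
Total dependency ratio: 77.05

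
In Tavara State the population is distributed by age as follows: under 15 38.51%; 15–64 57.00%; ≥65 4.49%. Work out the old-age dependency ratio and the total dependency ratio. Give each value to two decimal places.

Old-age dependency ratio = 4.49 / 57.00 × 100 = 7.88
Total dependency ratio = (38.51 + 4.49) / 57.00 × 100 = 43.00 / 57.00 × 100 = 75.44

Old-age dependency ratio: 7.88
Total dependency ratio: 75.44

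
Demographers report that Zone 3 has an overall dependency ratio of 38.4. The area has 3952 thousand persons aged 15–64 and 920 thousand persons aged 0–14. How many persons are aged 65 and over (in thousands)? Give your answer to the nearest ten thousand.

Aged 65 and over: 600

Total dependency ratio = (youth + elderly) / working-age × 100
38.4 = (920 + E) / 3952 × 100
⇒ 600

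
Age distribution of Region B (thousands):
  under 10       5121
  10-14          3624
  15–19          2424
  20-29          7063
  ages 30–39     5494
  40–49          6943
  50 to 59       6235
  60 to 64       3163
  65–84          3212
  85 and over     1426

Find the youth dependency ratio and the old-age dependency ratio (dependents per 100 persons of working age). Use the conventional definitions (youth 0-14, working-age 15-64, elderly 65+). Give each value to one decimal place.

Youth dependency ratio: 27.9
Old-age dependency ratio: 14.8

0–14: 5121 + 3624 = 8745
15–64: 2424 + 7063 + 5494 + 6943 + 6235 + 3163 = 31322
65+: 3212 + 1426 = 4638
Youth dependency ratio = 8745 / 31322 × 100 = 27.9
Old-age dependency ratio = 4638 / 31322 × 100 = 14.8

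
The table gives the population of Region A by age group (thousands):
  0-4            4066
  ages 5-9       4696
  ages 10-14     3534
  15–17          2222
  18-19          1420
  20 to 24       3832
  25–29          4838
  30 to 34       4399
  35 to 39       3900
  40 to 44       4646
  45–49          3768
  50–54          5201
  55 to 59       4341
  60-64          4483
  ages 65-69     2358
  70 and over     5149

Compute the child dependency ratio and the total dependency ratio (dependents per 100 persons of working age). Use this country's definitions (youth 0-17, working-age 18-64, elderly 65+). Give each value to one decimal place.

Youth dependency ratio: 35.6
Total dependency ratio: 53.9

0–17: 4066 + 4696 + 3534 + 2222 = 14518
18–64: 1420 + 3832 + 4838 + 4399 + 3900 + 4646 + 3768 + 5201 + 4341 + 4483 = 40828
65+: 2358 + 5149 = 7507
Youth dependency ratio = 14518 / 40828 × 100 = 35.6
Total dependency ratio = (14518 + 7507) / 40828 × 100 = 22025 / 40828 × 100 = 53.9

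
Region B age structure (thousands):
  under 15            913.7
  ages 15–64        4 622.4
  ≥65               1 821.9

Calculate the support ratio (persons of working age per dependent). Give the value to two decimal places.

Support ratio = 4 622.4 / (913.7 + 1 821.9) = 4 622.4 / 2 735.6 = 1.69

Support ratio: 1.69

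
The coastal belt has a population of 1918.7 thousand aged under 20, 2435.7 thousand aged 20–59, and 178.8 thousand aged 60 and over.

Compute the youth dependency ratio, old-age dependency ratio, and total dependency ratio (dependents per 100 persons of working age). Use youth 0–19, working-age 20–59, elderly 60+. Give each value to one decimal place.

Youth dependency ratio: 78.8
Old-age dependency ratio: 7.3
Total dependency ratio: 86.1

Youth dependency ratio = 1918.7 / 2435.7 × 100 = 78.8
Old-age dependency ratio = 178.8 / 2435.7 × 100 = 7.3
Total dependency ratio = (1918.7 + 178.8) / 2435.7 × 100 = 2097.5 / 2435.7 × 100 = 86.1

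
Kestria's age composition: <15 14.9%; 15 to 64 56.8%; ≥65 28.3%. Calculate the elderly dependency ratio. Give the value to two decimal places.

Old-age dependency ratio = 28.3 / 56.8 × 100 = 49.82

Old-age dependency ratio: 49.82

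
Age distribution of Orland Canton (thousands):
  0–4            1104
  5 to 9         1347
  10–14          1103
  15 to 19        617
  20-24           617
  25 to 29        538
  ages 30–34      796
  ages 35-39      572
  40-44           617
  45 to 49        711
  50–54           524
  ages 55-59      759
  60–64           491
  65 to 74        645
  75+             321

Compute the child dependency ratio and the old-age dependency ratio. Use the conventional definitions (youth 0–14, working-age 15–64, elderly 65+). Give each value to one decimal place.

0–14: 1104 + 1347 + 1103 = 3554
15–64: 617 + 617 + 538 + 796 + 572 + 617 + 711 + 524 + 759 + 491 = 6242
65+: 645 + 321 = 966
Youth dependency ratio = 3554 / 6242 × 100 = 56.9
Old-age dependency ratio = 966 / 6242 × 100 = 15.5

Youth dependency ratio: 56.9
Old-age dependency ratio: 15.5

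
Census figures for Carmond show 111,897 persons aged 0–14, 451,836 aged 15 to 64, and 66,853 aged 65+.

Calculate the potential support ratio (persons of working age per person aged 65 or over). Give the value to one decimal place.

Potential support ratio = 451,836 / 66,853 = 6.8

Potential support ratio: 6.8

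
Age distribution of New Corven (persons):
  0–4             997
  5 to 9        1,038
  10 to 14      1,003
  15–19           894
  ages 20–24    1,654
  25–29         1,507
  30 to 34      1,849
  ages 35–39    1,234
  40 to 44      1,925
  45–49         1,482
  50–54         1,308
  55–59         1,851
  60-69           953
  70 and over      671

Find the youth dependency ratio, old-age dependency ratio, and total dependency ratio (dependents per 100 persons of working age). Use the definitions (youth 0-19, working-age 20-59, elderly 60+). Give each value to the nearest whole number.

0–19: 997 + 1,038 + 1,003 + 894 = 3,932
20–59: 1,654 + 1,507 + 1,849 + 1,234 + 1,925 + 1,482 + 1,308 + 1,851 = 12,810
60+: 953 + 671 = 1,624
Youth dependency ratio = 3,932 / 12,810 × 100 = 31
Old-age dependency ratio = 1,624 / 12,810 × 100 = 13
Total dependency ratio = (3,932 + 1,624) / 12,810 × 100 = 5,556 / 12,810 × 100 = 43

Youth dependency ratio: 31
Old-age dependency ratio: 13
Total dependency ratio: 43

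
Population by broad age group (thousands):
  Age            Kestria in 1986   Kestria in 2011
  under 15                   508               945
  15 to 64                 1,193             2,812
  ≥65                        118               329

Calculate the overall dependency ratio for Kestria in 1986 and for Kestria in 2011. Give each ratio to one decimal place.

Kestria in 1986: 52.5
Kestria in 2011: 45.3

Kestria in 1986: (508 + 118) / 1,193 × 100 = 626 / 1,193 × 100 = 52.5
Kestria in 2011: (945 + 329) / 2,812 × 100 = 1,274 / 2,812 × 100 = 45.3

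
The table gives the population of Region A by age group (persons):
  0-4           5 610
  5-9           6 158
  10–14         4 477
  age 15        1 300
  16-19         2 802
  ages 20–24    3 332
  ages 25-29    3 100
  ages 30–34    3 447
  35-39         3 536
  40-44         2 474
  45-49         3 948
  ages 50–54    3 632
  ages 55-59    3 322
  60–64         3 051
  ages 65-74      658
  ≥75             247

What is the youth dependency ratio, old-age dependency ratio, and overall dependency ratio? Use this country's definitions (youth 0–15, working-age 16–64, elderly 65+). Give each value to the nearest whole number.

Youth dependency ratio: 54
Old-age dependency ratio: 3
Total dependency ratio: 57

0–15: 5 610 + 6 158 + 4 477 + 1 300 = 17 545
16–64: 2 802 + 3 332 + 3 100 + 3 447 + 3 536 + 2 474 + 3 948 + 3 632 + 3 322 + 3 051 = 32 644
65+: 658 + 247 = 905
Youth dependency ratio = 17 545 / 32 644 × 100 = 54
Old-age dependency ratio = 905 / 32 644 × 100 = 3
Total dependency ratio = (17 545 + 905) / 32 644 × 100 = 18 450 / 32 644 × 100 = 57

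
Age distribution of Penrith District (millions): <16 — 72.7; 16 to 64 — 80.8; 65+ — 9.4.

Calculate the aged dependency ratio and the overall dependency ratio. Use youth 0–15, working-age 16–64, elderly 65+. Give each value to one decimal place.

Old-age dependency ratio: 11.6
Total dependency ratio: 101.6

Old-age dependency ratio = 9.4 / 80.8 × 100 = 11.6
Total dependency ratio = (72.7 + 9.4) / 80.8 × 100 = 82.1 / 80.8 × 100 = 101.6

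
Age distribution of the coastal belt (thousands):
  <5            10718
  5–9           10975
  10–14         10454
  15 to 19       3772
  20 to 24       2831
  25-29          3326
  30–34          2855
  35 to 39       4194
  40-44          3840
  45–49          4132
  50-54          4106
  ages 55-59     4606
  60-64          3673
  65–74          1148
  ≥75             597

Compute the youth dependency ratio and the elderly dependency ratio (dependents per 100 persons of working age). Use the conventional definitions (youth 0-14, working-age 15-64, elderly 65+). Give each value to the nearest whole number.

0–14: 10718 + 10975 + 10454 = 32147
15–64: 3772 + 2831 + 3326 + 2855 + 4194 + 3840 + 4132 + 4106 + 4606 + 3673 = 37335
65+: 1148 + 597 = 1745
Youth dependency ratio = 32147 / 37335 × 100 = 86
Old-age dependency ratio = 1745 / 37335 × 100 = 5

Youth dependency ratio: 86
Old-age dependency ratio: 5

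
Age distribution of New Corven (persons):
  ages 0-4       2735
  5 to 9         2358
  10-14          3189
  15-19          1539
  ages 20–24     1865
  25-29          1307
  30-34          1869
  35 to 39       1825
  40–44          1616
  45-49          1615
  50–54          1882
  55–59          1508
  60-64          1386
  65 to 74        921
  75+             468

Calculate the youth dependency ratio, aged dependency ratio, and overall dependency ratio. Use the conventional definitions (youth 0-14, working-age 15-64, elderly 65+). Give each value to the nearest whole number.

Youth dependency ratio: 50
Old-age dependency ratio: 8
Total dependency ratio: 59

0–14: 2735 + 2358 + 3189 = 8282
15–64: 1539 + 1865 + 1307 + 1869 + 1825 + 1616 + 1615 + 1882 + 1508 + 1386 = 16412
65+: 921 + 468 = 1389
Youth dependency ratio = 8282 / 16412 × 100 = 50
Old-age dependency ratio = 1389 / 16412 × 100 = 8
Total dependency ratio = (8282 + 1389) / 16412 × 100 = 9671 / 16412 × 100 = 59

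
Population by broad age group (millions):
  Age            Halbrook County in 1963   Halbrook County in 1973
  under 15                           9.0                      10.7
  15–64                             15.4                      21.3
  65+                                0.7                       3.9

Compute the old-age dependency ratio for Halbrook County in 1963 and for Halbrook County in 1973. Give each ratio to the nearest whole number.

Halbrook County in 1963: 0.7 / 15.4 × 100 = 5
Halbrook County in 1973: 3.9 / 21.3 × 100 = 18

Halbrook County in 1963: 5
Halbrook County in 1973: 18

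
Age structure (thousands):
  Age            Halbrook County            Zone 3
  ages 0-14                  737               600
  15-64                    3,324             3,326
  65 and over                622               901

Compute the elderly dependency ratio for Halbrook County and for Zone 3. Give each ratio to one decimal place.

Halbrook County: 18.7
Zone 3: 27.1

Halbrook County: 622 / 3,324 × 100 = 18.7
Zone 3: 901 / 3,326 × 100 = 27.1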